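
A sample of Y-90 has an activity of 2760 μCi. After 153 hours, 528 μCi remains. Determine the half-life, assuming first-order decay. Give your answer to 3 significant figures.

64.1 hours

A/A₀ = 528/2760 ≈ 0.1913.
n = log₂(5.2273) ≈ 2.3861 half-lives elapsed in 153 hours.
t½ = 153/2.3861 ≈ 64.122 hours.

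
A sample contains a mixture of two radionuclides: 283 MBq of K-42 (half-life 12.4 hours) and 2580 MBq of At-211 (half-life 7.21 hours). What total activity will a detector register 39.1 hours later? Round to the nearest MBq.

92 MBq

K-42: 283 × (1/2)^(39.1/12.4) = 283 × (1/2)^3.1532 ≈ 31.811 MBq.
At-211: 2580 × (1/2)^(39.1/7.21) = 2580 × (1/2)^5.423 ≈ 60.135 MBq.
Total = 31.811 + 60.135 ≈ 91.945 MBq.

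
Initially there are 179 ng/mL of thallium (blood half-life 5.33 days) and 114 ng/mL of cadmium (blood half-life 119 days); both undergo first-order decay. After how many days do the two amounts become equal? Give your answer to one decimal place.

Set 179·(1/2)^(t/5.33) = 114·(1/2)^(t/119).
Taking log₂: log₂(179/114) = t·(1/5.33 − 1/119).
log₂(1.5702) = 0.65093; 1/5.33 − 1/119 = 0.17921.
t = 0.65093 / 0.17921 ≈ 3.6321 days.

3.6 days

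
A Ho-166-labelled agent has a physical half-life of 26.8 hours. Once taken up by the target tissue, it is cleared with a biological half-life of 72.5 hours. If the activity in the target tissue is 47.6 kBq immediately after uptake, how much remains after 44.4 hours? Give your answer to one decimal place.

1/t_eff = 1/t_phys + 1/t_biol = 1/26.8 + 1/72.5 = 0.051107 per hour.
t_eff = 26.8 × 72.5 / (26.8 + 72.5) ≈ 19.567 hours.
Remaining = 47.6 × (1/2)^(44.4/19.567) = 47.6 × (1/2)^2.2691 ≈ 9.8749 kBq.

9.9 kBq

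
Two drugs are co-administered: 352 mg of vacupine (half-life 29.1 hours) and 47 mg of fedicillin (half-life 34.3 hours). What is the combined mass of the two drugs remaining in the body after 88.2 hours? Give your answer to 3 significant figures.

vacupine: 352 × (1/2)^(88.2/29.1) = 352 × (1/2)^3.0309 ≈ 43.067 mg.
fedicillin: 47 × (1/2)^(88.2/34.3) = 47 × (1/2)^2.5714 ≈ 7.9072 mg.
Total = 43.067 + 7.9072 ≈ 50.974 mg.

51.0 mg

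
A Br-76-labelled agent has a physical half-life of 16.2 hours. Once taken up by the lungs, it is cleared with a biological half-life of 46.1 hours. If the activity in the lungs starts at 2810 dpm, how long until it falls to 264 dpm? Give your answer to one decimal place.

40.9 hours

1/t_eff = 1/t_phys + 1/t_biol = 1/16.2 + 1/46.1 = 0.08342 per hour.
t_eff = 16.2 × 46.1 / (16.2 + 46.1) ≈ 11.987 hours.
n = log₂(2810/264) ≈ 3.412; t = 3.412 × 11.987 ≈ 40.901 hours.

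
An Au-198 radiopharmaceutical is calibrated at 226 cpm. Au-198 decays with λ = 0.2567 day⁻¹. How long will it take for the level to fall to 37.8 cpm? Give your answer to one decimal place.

7.0 days

t½ = ln 2 / λ = 0.69315 / 0.2567 ≈ 2.7002 days.
Fraction remaining = 37.8/226 ≈ 0.16726.
n = log₂(226/37.8) = ln(5.9788)/ln 2 ≈ 2.5799 half-lives.
t = n × t½ = 2.5799 × 2.7002 ≈ 6.9662 days.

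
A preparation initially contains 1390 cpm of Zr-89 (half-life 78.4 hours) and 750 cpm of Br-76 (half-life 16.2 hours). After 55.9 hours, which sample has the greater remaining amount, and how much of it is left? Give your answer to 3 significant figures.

Zr-89, 848 cpm

Zr-89: 1390 × (1/2)^0.71301 ≈ 847.96 cpm.
Br-76: 750 × (1/2)^3.4506 ≈ 68.6 cpm.
Zr-89 has more remaining, at ≈ 847.96 cpm.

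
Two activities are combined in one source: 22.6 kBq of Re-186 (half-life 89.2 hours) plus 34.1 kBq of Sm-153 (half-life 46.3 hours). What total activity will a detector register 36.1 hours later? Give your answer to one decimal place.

Re-186: 22.6 × (1/2)^(36.1/89.2) = 22.6 × (1/2)^0.40471 ≈ 17.072 kBq.
Sm-153: 34.1 × (1/2)^(36.1/46.3) = 34.1 × (1/2)^0.7797 ≈ 19.863 kBq.
Total = 17.072 + 19.863 ≈ 36.935 kBq.

36.9 kBq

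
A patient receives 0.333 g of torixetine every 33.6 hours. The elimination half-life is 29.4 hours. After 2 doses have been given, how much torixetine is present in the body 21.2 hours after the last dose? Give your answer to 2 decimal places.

The 2 doses were given 54.8, 21.2 hours ago.
Total = 0.333·(1/2)^(54.8/29.4) + 0.333·(1/2)^(21.2/29.4)
      = 0.091483 + 0.20201 ≈ 0.29349 g.

0.29 g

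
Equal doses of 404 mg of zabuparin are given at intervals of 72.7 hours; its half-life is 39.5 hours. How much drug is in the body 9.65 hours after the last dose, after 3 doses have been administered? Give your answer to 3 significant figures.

463 mg

The 3 doses were given 155.05, 82.35, 9.65 hours ago.
Total = 404·(1/2)^(155.05/39.5) + 404·(1/2)^(82.35/39.5) + 404·(1/2)^(9.65/39.5)
      = 26.592 + 95.234 + 341.07 ≈ 462.89 mg.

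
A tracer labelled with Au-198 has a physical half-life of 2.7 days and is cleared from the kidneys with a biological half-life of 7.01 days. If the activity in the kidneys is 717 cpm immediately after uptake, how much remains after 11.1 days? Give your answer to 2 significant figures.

1/t_eff = 1/t_phys + 1/t_biol = 1/2.7 + 1/7.01 = 0.51302 per day.
t_eff = 2.7 × 7.01 / (2.7 + 7.01) ≈ 1.9492 days.
Remaining = 717 × (1/2)^(11.1/1.9492) = 717 × (1/2)^5.6946 ≈ 13.845 cpm.

14 cpm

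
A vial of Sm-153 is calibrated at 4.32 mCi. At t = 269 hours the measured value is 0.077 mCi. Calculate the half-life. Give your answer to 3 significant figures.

46.3 hours

A/A₀ = 0.077/4.32 ≈ 0.017824.
n = log₂(56.104) ≈ 5.81 half-lives elapsed in 269 hours.
t½ = 269/5.81 ≈ 46.299 hours.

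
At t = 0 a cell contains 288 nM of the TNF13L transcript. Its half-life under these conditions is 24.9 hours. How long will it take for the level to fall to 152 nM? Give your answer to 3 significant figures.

Fraction remaining = 152/288 ≈ 0.52778.
n = log₂(288/152) = ln(1.8947)/ln 2 ≈ 0.922 half-lives.
t = n × t½ = 0.922 × 24.9 ≈ 22.958 hours.

23.0 hours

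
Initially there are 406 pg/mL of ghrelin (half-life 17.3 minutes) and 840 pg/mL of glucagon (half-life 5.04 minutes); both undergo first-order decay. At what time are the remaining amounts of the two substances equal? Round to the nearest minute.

Set 406·(1/2)^(t/17.3) = 840·(1/2)^(t/5.04).
Taking log₂: log₂(406/840) = t·(1/17.3 − 1/5.04).
log₂(0.48333) = -1.0489; 1/17.3 − 1/5.04 = -0.14061.
t = -1.0489 / -0.14061 ≈ 7.4597 minutes.

7 minutes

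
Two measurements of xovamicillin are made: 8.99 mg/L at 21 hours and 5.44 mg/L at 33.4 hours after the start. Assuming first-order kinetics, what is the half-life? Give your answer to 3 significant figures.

Over Δt = 33.4 − 21 = 12.4 hours, the level fell by a factor of 8.99/5.44 ≈ 1.6526.
n = log₂(1.6526) ≈ 0.72471 half-lives, so t½ = 12.4/0.72471 ≈ 17.11 hours.

17.1 hours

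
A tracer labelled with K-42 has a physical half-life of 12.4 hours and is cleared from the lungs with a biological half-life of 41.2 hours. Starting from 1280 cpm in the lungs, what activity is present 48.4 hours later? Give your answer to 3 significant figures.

1/t_eff = 1/t_phys + 1/t_biol = 1/12.4 + 1/41.2 = 0.10492 per hour.
t_eff = 12.4 × 41.2 / (12.4 + 41.2) ≈ 9.5313 hours.
Remaining = 1280 × (1/2)^(48.4/9.5313) = 1280 × (1/2)^5.078 ≈ 37.895 cpm.

37.9 cpm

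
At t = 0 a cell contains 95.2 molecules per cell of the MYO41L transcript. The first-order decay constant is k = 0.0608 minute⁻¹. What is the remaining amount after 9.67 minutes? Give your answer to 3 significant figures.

52.9 molecules per cell

t½ = ln 2 / k = 0.69315 / 0.0608 ≈ 11.4 minutes.
Number of half-lives: n = 9.67/11.4 ≈ 0.84821.
Remaining = 95.2 × (1/2)^0.84821 = 95.2 × 0.55547 ≈ 52.881 molecules per cell.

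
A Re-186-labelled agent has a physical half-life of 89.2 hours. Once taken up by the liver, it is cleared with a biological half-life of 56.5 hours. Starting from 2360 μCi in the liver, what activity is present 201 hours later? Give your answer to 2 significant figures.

42 μCi

1/t_eff = 1/t_phys + 1/t_biol = 1/89.2 + 1/56.5 = 0.02891 per hour.
t_eff = 89.2 × 56.5 / (89.2 + 56.5) ≈ 34.59 hours.
Remaining = 2360 × (1/2)^(201/34.59) = 2360 × (1/2)^5.8109 ≈ 42.04 μCi.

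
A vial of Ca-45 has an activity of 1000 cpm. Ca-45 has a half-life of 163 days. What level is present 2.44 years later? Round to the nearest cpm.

23 cpm

Convert the elapsed time: 2.44 years = 890.6 days.
Number of half-lives: n = 890.6/163 ≈ 5.4638.
Remaining = 1000 × (1/2)^5.4638 = 1000 × 0.022659 ≈ 22.659 cpm.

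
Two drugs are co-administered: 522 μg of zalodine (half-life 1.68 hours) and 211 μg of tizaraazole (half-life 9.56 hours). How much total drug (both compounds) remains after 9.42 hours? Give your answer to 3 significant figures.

117 μg

zalodine: 522 × (1/2)^(9.42/1.68) = 522 × (1/2)^5.6071 ≈ 10.709 μg.
tizaraazole: 211 × (1/2)^(9.42/9.56) = 211 × (1/2)^0.98536 ≈ 106.58 μg.
Total = 10.709 + 106.58 ≈ 117.29 μg.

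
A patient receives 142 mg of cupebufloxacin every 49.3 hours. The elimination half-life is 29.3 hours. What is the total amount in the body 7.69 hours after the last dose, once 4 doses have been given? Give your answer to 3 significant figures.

The 4 doses were given 155.59, 106.29, 56.99, 7.69 hours ago.
Total = 142·(1/2)^(155.59/29.3) + 142·(1/2)^(106.29/29.3) + 142·(1/2)^(56.99/29.3) + 142·(1/2)^(7.69/29.3)
      = 3.5789 + 11.488 + 36.878 + 118.38 ≈ 170.33 mg.

170 mg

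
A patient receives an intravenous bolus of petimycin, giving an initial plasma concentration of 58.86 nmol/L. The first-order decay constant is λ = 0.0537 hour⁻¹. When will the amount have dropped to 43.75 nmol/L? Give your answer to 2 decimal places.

t½ = ln 2 / λ = 0.69315 / 0.0537 ≈ 12.908 hours.
Fraction remaining = 43.75/58.86 ≈ 0.74329.
n = log₂(58.86/43.75) = ln(1.3454)/ln 2 ≈ 0.428 half-lives.
t = n × t½ = 0.428 × 12.908 ≈ 5.5246 hours.

5.52 hours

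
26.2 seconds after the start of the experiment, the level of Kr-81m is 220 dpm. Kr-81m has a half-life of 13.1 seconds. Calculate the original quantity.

Number of half-lives elapsed: n = 26.2/13.1 ≈ 2.
A₀ = A × 2^n = 220 × 2^2 = 220 × 4 ≈ 880 dpm.

880 dpm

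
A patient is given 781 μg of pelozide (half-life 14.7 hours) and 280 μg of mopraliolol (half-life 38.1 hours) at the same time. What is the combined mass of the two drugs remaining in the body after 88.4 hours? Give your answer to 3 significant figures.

68.2 μg

pelozide: 781 × (1/2)^(88.4/14.7) = 781 × (1/2)^6.0136 ≈ 12.089 μg.
mopraliolol: 280 × (1/2)^(88.4/38.1) = 280 × (1/2)^2.3202 ≈ 56.067 μg.
Total = 12.089 + 56.067 ≈ 68.155 μg.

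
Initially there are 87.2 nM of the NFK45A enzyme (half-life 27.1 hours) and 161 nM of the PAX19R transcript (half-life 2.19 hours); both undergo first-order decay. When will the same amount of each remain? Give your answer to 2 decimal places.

2.11 hours

Set 87.2·(1/2)^(t/27.1) = 161·(1/2)^(t/2.19).
Taking log₂: log₂(87.2/161) = t·(1/27.1 − 1/2.19).
log₂(0.54161) = -0.88466; 1/27.1 − 1/2.19 = -0.41972.
t = -0.88466 / -0.41972 ≈ 2.1077 hours.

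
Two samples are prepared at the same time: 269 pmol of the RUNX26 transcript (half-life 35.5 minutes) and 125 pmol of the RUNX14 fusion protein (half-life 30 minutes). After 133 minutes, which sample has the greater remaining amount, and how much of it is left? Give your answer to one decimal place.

RUNX26 transcript: 269 × (1/2)^3.7465 ≈ 20.042 pmol.
RUNX14 fusion protein: 125 × (1/2)^4.4333 ≈ 5.7855 pmol.
RUNX26 transcript has more remaining, at ≈ 20.042 pmol.

RUNX26 transcript, 20.0 pmol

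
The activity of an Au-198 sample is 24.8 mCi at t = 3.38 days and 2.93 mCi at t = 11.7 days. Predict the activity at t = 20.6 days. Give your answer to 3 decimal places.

Over Δt = 11.7 − 3.38 = 8.32 days, the level fell by a factor of 24.8/2.93 ≈ 8.4642.
n = log₂(8.4642) ≈ 3.0814 half-lives, so t½ = 8.32/3.0814 ≈ 2.7001 days.
From t = 11.7 to t = 20.6: 2.93 × (1/2)^((20.6−11.7)/2.7001) ≈ 0.29828 mCi.

0.298 mCi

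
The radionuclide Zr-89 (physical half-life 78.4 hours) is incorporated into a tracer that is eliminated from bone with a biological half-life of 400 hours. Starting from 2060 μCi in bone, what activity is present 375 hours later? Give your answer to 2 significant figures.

39 μCi

1/t_eff = 1/t_phys + 1/t_biol = 1/78.4 + 1/400 = 0.015255 per hour.
t_eff = 78.4 × 400 / (78.4 + 400) ≈ 65.552 hours.
Remaining = 2060 × (1/2)^(375/65.552) = 2060 × (1/2)^5.7207 ≈ 39.064 μCi.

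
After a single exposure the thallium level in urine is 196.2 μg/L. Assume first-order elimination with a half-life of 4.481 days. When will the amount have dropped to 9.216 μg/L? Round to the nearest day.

Fraction remaining = 9.216/196.2 ≈ 0.046972.
n = log₂(196.2/9.216) = ln(21.289)/ln 2 ≈ 4.412 half-lives.
t = n × t½ = 4.412 × 4.481 ≈ 19.77 days.

20 days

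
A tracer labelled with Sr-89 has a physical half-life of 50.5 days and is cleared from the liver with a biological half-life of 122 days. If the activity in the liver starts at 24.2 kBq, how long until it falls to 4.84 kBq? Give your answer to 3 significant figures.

82.9 days

1/t_eff = 1/t_phys + 1/t_biol = 1/50.5 + 1/122 = 0.027999 per day.
t_eff = 50.5 × 122 / (50.5 + 122) ≈ 35.716 days.
n = log₂(24.2/4.84) ≈ 2.3219; t = 2.3219 × 35.716 ≈ 82.93 days.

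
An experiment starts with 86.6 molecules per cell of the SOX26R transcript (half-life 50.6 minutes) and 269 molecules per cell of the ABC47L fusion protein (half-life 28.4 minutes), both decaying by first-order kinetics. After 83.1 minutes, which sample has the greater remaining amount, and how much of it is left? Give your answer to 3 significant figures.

SOX26R transcript: 86.6 × (1/2)^1.6423 ≈ 27.742 molecules per cell.
ABC47L fusion protein: 269 × (1/2)^2.9261 ≈ 35.393 molecules per cell.
ABC47L fusion protein has more remaining, at ≈ 35.393 molecules per cell.

ABC47L fusion protein, 35.4 molecules per cell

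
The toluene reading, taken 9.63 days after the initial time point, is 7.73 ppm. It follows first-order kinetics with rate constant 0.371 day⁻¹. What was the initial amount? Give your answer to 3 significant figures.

275 ppm

t½ = ln 2 / k = 0.69315 / 0.371 ≈ 1.8683 days.
Number of half-lives elapsed: n = 9.63/1.8683 ≈ 5.1544.
A₀ = A × 2^n = 7.73 × 2^5.1544 = 7.73 × 35.614 ≈ 275.29 ppm.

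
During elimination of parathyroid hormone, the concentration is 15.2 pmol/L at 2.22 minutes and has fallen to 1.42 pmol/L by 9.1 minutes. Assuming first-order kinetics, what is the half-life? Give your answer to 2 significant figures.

Over Δt = 9.1 − 2.22 = 6.88 minutes, the level fell by a factor of 15.2/1.42 ≈ 10.704.
n = log₂(10.704) ≈ 3.4201 half-lives, so t½ = 6.88/3.4201 ≈ 2.0116 minutes.

2.0 minutes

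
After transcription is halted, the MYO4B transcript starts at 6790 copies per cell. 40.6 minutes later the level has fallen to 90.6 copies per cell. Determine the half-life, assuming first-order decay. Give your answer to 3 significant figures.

6.52 minutes

A/A₀ = 90.6/6790 ≈ 0.013343.
n = log₂(74.945) ≈ 6.2278 half-lives elapsed in 40.6 minutes.
t½ = 40.6/6.2278 ≈ 6.5192 minutes.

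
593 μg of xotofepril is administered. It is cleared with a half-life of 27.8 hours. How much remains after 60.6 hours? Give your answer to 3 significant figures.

Number of half-lives: n = 60.6/27.8 ≈ 2.1799.
Remaining = 593 × (1/2)^2.1799 = 593 × 0.2207 ≈ 130.87 μg.

131 μg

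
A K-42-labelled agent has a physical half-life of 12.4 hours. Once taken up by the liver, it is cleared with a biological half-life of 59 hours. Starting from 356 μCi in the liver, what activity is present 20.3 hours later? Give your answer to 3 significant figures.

90.2 μCi

1/t_eff = 1/t_phys + 1/t_biol = 1/12.4 + 1/59 = 0.097594 per hour.
t_eff = 12.4 × 59 / (12.4 + 59) ≈ 10.246 hours.
Remaining = 356 × (1/2)^(20.3/10.246) = 356 × (1/2)^1.9812 ≈ 90.17 μCi.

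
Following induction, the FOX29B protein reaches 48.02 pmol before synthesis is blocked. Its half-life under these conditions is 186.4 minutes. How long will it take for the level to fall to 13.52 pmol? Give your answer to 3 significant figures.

Fraction remaining = 13.52/48.02 ≈ 0.28155.
n = log₂(48.02/13.52) = ln(3.5518)/ln 2 ≈ 1.8285 half-lives.
t = n × t½ = 1.8285 × 186.4 ≈ 340.84 minutes.

341 minutes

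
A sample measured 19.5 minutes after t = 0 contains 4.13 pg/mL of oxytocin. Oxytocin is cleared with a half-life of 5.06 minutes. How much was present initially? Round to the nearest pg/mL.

Number of half-lives elapsed: n = 19.5/5.06 ≈ 3.8538.
A₀ = A × 2^n = 4.13 × 2^3.8538 = 4.13 × 14.458 ≈ 59.71 pg/mL.

60 pg/mL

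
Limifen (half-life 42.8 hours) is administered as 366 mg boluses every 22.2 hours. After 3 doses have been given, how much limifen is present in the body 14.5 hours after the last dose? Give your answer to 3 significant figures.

632 mg

The 3 doses were given 58.9, 36.7, 14.5 hours ago.
Total = 366·(1/2)^(58.9/42.8) + 366·(1/2)^(36.7/42.8) + 366·(1/2)^(14.5/42.8)
      = 141 + 202 + 289.4 ≈ 632.4 mg.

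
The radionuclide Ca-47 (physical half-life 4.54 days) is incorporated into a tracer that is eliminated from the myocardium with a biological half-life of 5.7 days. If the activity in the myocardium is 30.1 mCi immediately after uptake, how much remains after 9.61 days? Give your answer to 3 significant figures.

1/t_eff = 1/t_phys + 1/t_biol = 1/4.54 + 1/5.7 = 0.3957 per day.
t_eff = 4.54 × 5.7 / (4.54 + 5.7) ≈ 2.5271 days.
Remaining = 30.1 × (1/2)^(9.61/2.5271) = 30.1 × (1/2)^3.8027 ≈ 2.1569 mCi.

2.16 mCi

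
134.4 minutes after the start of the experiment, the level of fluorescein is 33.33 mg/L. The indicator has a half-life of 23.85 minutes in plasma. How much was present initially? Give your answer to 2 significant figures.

1700 mg/L

Number of half-lives elapsed: n = 134.4/23.85 ≈ 5.6352.
A₀ = A × 2^n = 33.33 × 2^5.6352 = 33.33 × 49.702 ≈ 1656.6 mg/L.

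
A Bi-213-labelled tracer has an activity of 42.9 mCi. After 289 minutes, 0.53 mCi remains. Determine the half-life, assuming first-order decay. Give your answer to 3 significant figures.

A/A₀ = 0.53/42.9 ≈ 0.012354.
n = log₂(80.943) ≈ 6.3388 half-lives elapsed in 289 minutes.
t½ = 289/6.3388 ≈ 45.592 minutes.

45.6 minutes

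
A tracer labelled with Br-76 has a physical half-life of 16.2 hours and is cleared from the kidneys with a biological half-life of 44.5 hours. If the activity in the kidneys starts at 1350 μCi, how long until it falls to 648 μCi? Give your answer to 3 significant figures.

1/t_eff = 1/t_phys + 1/t_biol = 1/16.2 + 1/44.5 = 0.0842 per hour.
t_eff = 16.2 × 44.5 / (16.2 + 44.5) ≈ 11.876 hours.
n = log₂(1350/648) ≈ 1.0589; t = 1.0589 × 11.876 ≈ 12.576 hours.

12.6 hours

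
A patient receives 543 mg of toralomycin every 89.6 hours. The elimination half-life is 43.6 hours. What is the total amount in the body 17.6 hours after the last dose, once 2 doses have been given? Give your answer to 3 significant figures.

The 2 doses were given 107.2, 17.6 hours ago.
Total = 543·(1/2)^(107.2/43.6) + 543·(1/2)^(17.6/43.6)
      = 98.776 + 410.47 ≈ 509.25 mg.

509 mg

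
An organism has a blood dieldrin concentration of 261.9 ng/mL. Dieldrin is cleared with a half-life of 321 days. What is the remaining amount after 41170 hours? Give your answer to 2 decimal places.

6.45 ng/mL

Convert the elapsed time: 41170 hours = 1715.42 days.
Number of half-lives: n = 1715.42/321 ≈ 5.344.
Remaining = 261.9 × (1/2)^5.344 = 261.9 × 0.024621 ≈ 6.4482 ng/mL.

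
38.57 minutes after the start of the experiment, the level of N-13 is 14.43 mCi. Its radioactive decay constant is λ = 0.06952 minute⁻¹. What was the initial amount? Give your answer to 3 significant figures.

t½ = ln 2 / λ = 0.69315 / 0.06952 ≈ 9.9705 minutes.
Number of half-lives elapsed: n = 38.57/9.9705 ≈ 3.8684.
A₀ = A × 2^n = 14.43 × 2^3.8684 = 14.43 × 14.605 ≈ 210.75 mCi.

211 mCi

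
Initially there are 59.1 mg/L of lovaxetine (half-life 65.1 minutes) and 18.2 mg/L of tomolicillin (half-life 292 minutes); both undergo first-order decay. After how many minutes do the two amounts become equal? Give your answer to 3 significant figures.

Set 59.1·(1/2)^(t/65.1) = 18.2·(1/2)^(t/292).
Taking log₂: log₂(59.1/18.2) = t·(1/65.1 − 1/292).
log₂(3.2473) = 1.6992; 1/65.1 − 1/292 = 0.011936.
t = 1.6992 / 0.011936 ≈ 142.36 minutes.

142 minutes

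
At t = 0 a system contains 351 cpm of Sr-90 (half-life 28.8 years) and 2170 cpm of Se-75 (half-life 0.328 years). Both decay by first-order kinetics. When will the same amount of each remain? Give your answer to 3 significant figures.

Set 351·(1/2)^(t/28.8) = 2170·(1/2)^(t/0.328).
Taking log₂: log₂(351/2170) = t·(1/28.8 − 1/0.328).
log₂(0.16175) = -2.6282; 1/28.8 − 1/0.328 = -3.0141.
t = -2.6282 / -3.0141 ≈ 0.87196 years.

0.872 years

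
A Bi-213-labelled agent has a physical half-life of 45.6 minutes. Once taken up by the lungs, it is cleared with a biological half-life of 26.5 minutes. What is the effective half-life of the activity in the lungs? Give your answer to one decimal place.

16.8 minutes

1/t_eff = 1/t_phys + 1/t_biol = 1/45.6 + 1/26.5 = 0.059666 per minute.
t_eff = 45.6 × 26.5 / (45.6 + 26.5) ≈ 16.76 minutes.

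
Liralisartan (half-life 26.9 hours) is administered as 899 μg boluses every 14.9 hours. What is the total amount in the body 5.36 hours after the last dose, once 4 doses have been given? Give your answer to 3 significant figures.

The 4 doses were given 50.06, 35.16, 20.26, 5.36 hours ago.
Total = 899·(1/2)^(50.06/26.9) + 899·(1/2)^(35.16/26.9) + 899·(1/2)^(20.26/26.9) + 899·(1/2)^(5.36/26.9)
      = 247.49 + 363.32 + 533.38 + 783.03 ≈ 1927.2 μg.

1930 μg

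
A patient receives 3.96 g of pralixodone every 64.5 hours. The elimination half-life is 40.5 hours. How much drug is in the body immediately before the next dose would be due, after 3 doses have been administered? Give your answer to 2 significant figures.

1.9 g

The 3 doses were given 193.5, 129, 64.5 hours ago.
Total = 3.96·(1/2)^(193.5/40.5) + 3.96·(1/2)^(129/40.5) + 3.96·(1/2)^(64.5/40.5)
      = 0.14436 + 0.43537 + 1.313 ≈ 1.8928 g.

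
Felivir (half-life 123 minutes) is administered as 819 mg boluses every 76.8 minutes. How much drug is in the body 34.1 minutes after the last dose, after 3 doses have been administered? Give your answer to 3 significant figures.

The 3 doses were given 187.7, 110.9, 34.1 minutes ago.
Total = 819·(1/2)^(187.7/123) + 819·(1/2)^(110.9/123) + 819·(1/2)^(34.1/123)
      = 284.39 + 438.4 + 675.81 ≈ 1398.6 mg.

1400 mg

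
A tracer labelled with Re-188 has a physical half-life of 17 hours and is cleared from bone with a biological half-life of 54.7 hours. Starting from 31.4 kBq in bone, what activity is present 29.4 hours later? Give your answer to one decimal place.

1/t_eff = 1/t_phys + 1/t_biol = 1/17 + 1/54.7 = 0.077105 per hour.
t_eff = 17 × 54.7 / (17 + 54.7) ≈ 12.969 hours.
Remaining = 31.4 × (1/2)^(29.4/12.969) = 31.4 × (1/2)^2.2669 ≈ 6.5242 kBq.

6.5 kBq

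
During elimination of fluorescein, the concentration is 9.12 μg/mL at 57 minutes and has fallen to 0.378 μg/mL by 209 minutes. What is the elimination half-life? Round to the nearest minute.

Over Δt = 209 − 57 = 152 minutes, the level fell by a factor of 9.12/0.378 ≈ 24.127.
n = log₂(24.127) ≈ 4.5926 half-lives, so t½ = 152/4.5926 ≈ 33.097 minutes.

33 minutes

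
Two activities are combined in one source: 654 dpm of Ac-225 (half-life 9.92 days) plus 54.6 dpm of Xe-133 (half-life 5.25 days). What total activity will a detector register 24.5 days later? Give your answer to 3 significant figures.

Ac-225: 654 × (1/2)^(24.5/9.92) = 654 × (1/2)^2.4698 ≈ 118.06 dpm.
Xe-133: 54.6 × (1/2)^(24.5/5.25) = 54.6 × (1/2)^4.6667 ≈ 2.1497 dpm.
Total = 118.06 + 2.1497 ≈ 120.21 dpm.

120 dpm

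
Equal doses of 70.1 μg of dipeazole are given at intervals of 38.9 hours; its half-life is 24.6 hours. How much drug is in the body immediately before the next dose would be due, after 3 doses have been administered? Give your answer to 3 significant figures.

33.9 μg

The 3 doses were given 116.7, 77.8, 38.9 hours ago.
Total = 70.1·(1/2)^(116.7/24.6) + 70.1·(1/2)^(77.8/24.6) + 70.1·(1/2)^(38.9/24.6)
      = 2.6161 + 7.8285 + 23.426 ≈ 33.871 μg.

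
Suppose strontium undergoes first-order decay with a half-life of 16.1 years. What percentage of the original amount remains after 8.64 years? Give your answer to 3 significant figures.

n = 8.64/16.1 ≈ 0.53665 half-lives.
Fraction remaining = (1/2)^0.53665 ≈ 0.68937, i.e. 68.937%.

68.9%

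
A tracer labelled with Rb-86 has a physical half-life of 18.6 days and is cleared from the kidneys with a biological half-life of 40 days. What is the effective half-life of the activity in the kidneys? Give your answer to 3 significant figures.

1/t_eff = 1/t_phys + 1/t_biol = 1/18.6 + 1/40 = 0.078763 per day.
t_eff = 18.6 × 40 / (18.6 + 40) ≈ 12.696 days.

12.7 days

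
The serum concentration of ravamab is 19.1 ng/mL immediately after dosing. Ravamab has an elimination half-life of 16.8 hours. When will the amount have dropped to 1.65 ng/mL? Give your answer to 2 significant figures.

59 hours

Fraction remaining = 1.65/19.1 ≈ 0.086387.
n = log₂(19.1/1.65) = ln(11.576)/ln 2 ≈ 3.533 half-lives.
t = n × t½ = 3.533 × 16.8 ≈ 59.355 hours.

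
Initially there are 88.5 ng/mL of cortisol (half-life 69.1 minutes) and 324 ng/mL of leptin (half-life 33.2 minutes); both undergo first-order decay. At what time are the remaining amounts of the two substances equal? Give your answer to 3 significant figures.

Set 88.5·(1/2)^(t/69.1) = 324·(1/2)^(t/33.2).
Taking log₂: log₂(88.5/324) = t·(1/69.1 − 1/33.2).
log₂(0.27315) = -1.8722; 1/69.1 − 1/33.2 = -0.015649.
t = -1.8722 / -0.015649 ≈ 119.64 minutes.

120 minutes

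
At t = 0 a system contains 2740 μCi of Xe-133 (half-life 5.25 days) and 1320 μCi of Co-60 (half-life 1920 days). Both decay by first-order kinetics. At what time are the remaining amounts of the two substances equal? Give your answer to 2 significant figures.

Set 2740·(1/2)^(t/5.25) = 1320·(1/2)^(t/1920).
Taking log₂: log₂(2740/1320) = t·(1/5.25 − 1/1920).
log₂(2.0758) = 1.0536; 1/5.25 − 1/1920 = 0.18996.
t = 1.0536 / 0.18996 ≈ 5.5468 days.

5.5 days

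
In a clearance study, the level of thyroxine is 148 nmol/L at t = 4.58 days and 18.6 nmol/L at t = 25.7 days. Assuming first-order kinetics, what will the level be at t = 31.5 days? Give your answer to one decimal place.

Over Δt = 25.7 − 4.58 = 21.12 days, the level fell by a factor of 148/18.6 ≈ 7.957.
n = log₂(7.957) ≈ 2.9922 half-lives, so t½ = 21.12/2.9922 ≈ 7.0583 days.
From t = 25.7 to t = 31.5: 18.6 × (1/2)^((31.5−25.7)/7.0583) ≈ 10.523 nmol/L.

10.5 nmol/L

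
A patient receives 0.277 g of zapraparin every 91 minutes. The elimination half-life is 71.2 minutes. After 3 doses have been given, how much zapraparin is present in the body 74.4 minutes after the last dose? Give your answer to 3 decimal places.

The 3 doses were given 256.4, 165.4, 74.4 minutes ago.
Total = 0.277·(1/2)^(256.4/71.2) + 0.277·(1/2)^(165.4/71.2) + 0.277·(1/2)^(74.4/71.2)
      = 0.022826 + 0.055358 + 0.13425 ≈ 0.21244 g.

0.212 g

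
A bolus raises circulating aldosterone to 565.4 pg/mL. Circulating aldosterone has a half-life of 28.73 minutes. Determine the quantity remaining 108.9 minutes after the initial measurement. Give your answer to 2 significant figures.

41 pg/mL

Number of half-lives: n = 108.9/28.73 ≈ 3.7905.
Remaining = 565.4 × (1/2)^3.7905 = 565.4 × 0.07227 ≈ 40.861 pg/mL.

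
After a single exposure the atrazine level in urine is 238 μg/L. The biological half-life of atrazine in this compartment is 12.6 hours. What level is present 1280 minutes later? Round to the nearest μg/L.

74 μg/L

Convert the elapsed time: 1280 minutes = 21.3333 hours.
Number of half-lives: n = 21.3333/12.6 ≈ 1.6931.
Remaining = 238 × (1/2)^1.6931 = 238 × 0.30926 ≈ 73.603 μg/L.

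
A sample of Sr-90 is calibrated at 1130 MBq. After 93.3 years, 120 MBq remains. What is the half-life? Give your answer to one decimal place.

28.8 years

A/A₀ = 120/1130 ≈ 0.10619.
n = log₂(9.4167) ≈ 3.2352 half-lives elapsed in 93.3 years.
t½ = 93.3/3.2352 ≈ 28.839 years.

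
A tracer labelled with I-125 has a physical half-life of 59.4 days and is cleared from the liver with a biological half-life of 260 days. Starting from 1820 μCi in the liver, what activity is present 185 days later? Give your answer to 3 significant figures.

128 μCi

1/t_eff = 1/t_phys + 1/t_biol = 1/59.4 + 1/260 = 0.020681 per day.
t_eff = 59.4 × 260 / (59.4 + 260) ≈ 48.353 days.
Remaining = 1820 × (1/2)^(185/48.353) = 1820 × (1/2)^3.826 ≈ 128.33 μCi.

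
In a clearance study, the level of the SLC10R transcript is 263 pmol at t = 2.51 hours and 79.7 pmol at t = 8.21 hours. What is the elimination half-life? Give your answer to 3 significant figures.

3.31 hours

Over Δt = 8.21 − 2.51 = 5.7 hours, the level fell by a factor of 263/79.7 ≈ 3.2999.
n = log₂(3.2999) ≈ 1.7224 half-lives, so t½ = 5.7/1.7224 ≈ 3.3093 hours.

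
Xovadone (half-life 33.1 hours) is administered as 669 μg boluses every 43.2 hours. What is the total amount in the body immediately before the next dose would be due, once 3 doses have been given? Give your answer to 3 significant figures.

425 μg

The 3 doses were given 129.6, 86.4, 43.2 hours ago.
Total = 669·(1/2)^(129.6/33.1) + 669·(1/2)^(86.4/33.1) + 669·(1/2)^(43.2/33.1)
      = 44.337 + 109.56 + 270.73 ≈ 424.63 μg.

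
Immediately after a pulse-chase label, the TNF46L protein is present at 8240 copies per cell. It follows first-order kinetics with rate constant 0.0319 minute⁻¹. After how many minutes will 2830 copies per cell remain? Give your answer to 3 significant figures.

33.5 minutes

t½ = ln 2 / k = 0.69315 / 0.0319 ≈ 21.729 minutes.
Fraction remaining = 2830/8240 ≈ 0.34345.
n = log₂(8240/2830) = ln(2.9117)/ln 2 ≈ 1.5418 half-lives.
t = n × t½ = 1.5418 × 21.729 ≈ 33.502 minutes.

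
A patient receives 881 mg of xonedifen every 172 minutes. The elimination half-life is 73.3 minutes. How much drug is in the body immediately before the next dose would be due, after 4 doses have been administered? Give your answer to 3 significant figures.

215 mg

The 4 doses were given 688, 516, 344, 172 minutes ago.
Total = 881·(1/2)^(688/73.3) + 881·(1/2)^(516/73.3) + 881·(1/2)^(344/73.3) + 881·(1/2)^(172/73.3)
      = 1.3167 + 6.6966 + 34.059 + 173.22 ≈ 215.29 mg.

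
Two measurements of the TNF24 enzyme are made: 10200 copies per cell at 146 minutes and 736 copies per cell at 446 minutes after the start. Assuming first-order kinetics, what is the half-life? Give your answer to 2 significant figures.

79 minutes

Over Δt = 446 − 146 = 300 minutes, the level fell by a factor of 10200/736 ≈ 13.859.
n = log₂(13.859) ≈ 3.7927 half-lives, so t½ = 300/3.7927 ≈ 79.099 minutes.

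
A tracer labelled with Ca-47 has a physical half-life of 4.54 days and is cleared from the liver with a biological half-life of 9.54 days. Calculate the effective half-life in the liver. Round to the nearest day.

1/t_eff = 1/t_phys + 1/t_biol = 1/4.54 + 1/9.54 = 0.32509 per day.
t_eff = 4.54 × 9.54 / (4.54 + 9.54) ≈ 3.0761 days.

3 days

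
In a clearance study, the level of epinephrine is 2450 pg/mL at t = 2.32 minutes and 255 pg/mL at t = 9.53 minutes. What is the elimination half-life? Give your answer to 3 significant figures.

2.21 minutes

Over Δt = 9.53 − 2.32 = 7.21 minutes, the level fell by a factor of 2450/255 ≈ 9.6078.
n = log₂(9.6078) ≈ 3.2642 half-lives, so t½ = 7.21/3.2642 ≈ 2.2088 minutes.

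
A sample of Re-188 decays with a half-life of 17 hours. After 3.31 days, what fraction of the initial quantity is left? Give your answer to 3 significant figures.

3.31 days = 79.44 hours.
n = 79.44/17 ≈ 4.6729 half-lives.
Fraction remaining = (1/2)^4.6729 ≈ 0.039202.

0.0392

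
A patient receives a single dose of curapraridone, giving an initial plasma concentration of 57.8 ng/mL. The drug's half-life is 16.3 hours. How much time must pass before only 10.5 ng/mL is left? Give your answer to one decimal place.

40.1 hours

Fraction remaining = 10.5/57.8 ≈ 0.18166.
n = log₂(57.8/10.5) = ln(5.5048)/ln 2 ≈ 2.4607 half-lives.
t = n × t½ = 2.4607 × 16.3 ≈ 40.109 hours.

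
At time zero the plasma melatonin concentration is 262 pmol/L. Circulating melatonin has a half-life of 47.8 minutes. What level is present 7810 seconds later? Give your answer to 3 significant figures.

39.7 pmol/L

Convert the elapsed time: 7810 seconds = 130.167 minutes.
Number of half-lives: n = 130.167/47.8 ≈ 2.7232.
Remaining = 262 × (1/2)^2.7232 = 262 × 0.15144 ≈ 39.678 pmol/L.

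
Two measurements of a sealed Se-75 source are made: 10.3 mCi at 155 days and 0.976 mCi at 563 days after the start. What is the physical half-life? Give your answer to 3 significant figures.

Over Δt = 563 − 155 = 408 days, the level fell by a factor of 10.3/0.976 ≈ 10.553.
n = log₂(10.553) ≈ 3.3996 half-lives, so t½ = 408/3.3996 ≈ 120.01 days.

120 days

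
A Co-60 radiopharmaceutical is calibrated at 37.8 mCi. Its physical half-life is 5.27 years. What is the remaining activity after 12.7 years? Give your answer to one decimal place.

Number of half-lives: n = 12.7/5.27 ≈ 2.4099.
Remaining = 37.8 × (1/2)^2.4099 = 37.8 × 0.18817 ≈ 7.1129 mCi.

7.1 mCi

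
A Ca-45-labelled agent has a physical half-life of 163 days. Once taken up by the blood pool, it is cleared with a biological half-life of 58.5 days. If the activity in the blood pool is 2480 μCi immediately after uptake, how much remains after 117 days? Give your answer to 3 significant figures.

377 μCi

1/t_eff = 1/t_phys + 1/t_biol = 1/163 + 1/58.5 = 0.023229 per day.
t_eff = 163 × 58.5 / (163 + 58.5) ≈ 43.05 days.
Remaining = 2480 × (1/2)^(117/43.05) = 2480 × (1/2)^2.7178 ≈ 376.98 μCi.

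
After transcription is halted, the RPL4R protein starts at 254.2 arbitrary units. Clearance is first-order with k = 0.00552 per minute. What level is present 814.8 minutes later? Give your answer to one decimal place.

2.8 arbitrary units

t½ = ln 2 / k = 0.69315 / 0.00552 ≈ 125.57 minutes.
Number of half-lives: n = 814.8/125.57 ≈ 6.4888.
Remaining = 254.2 × (1/2)^6.4888 = 254.2 × 0.011135 ≈ 2.8304 arbitrary units.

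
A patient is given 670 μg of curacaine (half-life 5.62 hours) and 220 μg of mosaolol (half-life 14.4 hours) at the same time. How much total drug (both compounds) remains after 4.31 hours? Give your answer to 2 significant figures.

curacaine: 670 × (1/2)^(4.31/5.62) = 670 × (1/2)^0.7669 ≈ 393.74 μg.
mosaolol: 220 × (1/2)^(4.31/14.4) = 220 × (1/2)^0.29931 ≈ 178.78 μg.
Total = 393.74 + 178.78 ≈ 572.53 μg.

570 μg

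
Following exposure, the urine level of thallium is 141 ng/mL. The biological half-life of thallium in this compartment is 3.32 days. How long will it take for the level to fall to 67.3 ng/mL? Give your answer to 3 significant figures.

Fraction remaining = 67.3/141 ≈ 0.4773.
n = log₂(141/67.3) = ln(2.0951)/ln 2 ≈ 1.067 half-lives.
t = n × t½ = 1.067 × 3.32 ≈ 3.5425 days.

3.54 days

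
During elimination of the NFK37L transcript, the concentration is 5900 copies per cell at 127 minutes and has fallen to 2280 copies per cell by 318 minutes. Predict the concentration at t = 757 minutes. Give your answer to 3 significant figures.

256 copies per cell

Over Δt = 318 − 127 = 191 minutes, the level fell by a factor of 5900/2280 ≈ 2.5877.
n = log₂(2.5877) ≈ 1.3717 half-lives, so t½ = 191/1.3717 ≈ 139.25 minutes.
From t = 318 to t = 757: 2280 × (1/2)^((757−318)/139.25) ≈ 256.37 copies per cell.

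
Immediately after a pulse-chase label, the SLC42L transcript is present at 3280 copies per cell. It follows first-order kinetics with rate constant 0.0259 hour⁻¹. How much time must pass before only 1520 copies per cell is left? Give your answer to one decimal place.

t½ = ln 2 / k = 0.69315 / 0.0259 ≈ 26.762 hours.
Fraction remaining = 1520/3280 ≈ 0.46341.
n = log₂(3280/1520) = ln(2.1579)/ln 2 ≈ 1.1096 half-lives.
t = n × t½ = 1.1096 × 26.762 ≈ 29.696 hours.

29.7 hours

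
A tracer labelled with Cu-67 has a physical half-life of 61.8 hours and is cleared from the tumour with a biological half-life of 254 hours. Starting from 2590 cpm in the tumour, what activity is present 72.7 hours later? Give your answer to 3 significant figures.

1/t_eff = 1/t_phys + 1/t_biol = 1/61.8 + 1/254 = 0.020118 per hour.
t_eff = 61.8 × 254 / (61.8 + 254) ≈ 49.706 hours.
Remaining = 2590 × (1/2)^(72.7/49.706) = 2590 × (1/2)^1.4626 ≈ 939.75 cpm.

940 cpm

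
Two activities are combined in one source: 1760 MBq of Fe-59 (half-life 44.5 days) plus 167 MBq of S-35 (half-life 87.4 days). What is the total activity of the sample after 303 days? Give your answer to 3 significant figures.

Fe-59: 1760 × (1/2)^(303/44.5) = 1760 × (1/2)^6.809 ≈ 15.696 MBq.
S-35: 167 × (1/2)^(303/87.4) = 167 × (1/2)^3.4668 ≈ 15.104 MBq.
Total = 15.696 + 15.104 ≈ 30.801 MBq.

30.8 MBq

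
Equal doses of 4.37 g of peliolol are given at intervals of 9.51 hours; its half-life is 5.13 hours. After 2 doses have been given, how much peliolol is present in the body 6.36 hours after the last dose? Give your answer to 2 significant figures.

The 2 doses were given 15.87, 6.36 hours ago.
Total = 4.37·(1/2)^(15.87/5.13) + 4.37·(1/2)^(6.36/5.13)
      = 0.51195 + 1.8504 ≈ 2.3624 g.

2.4 g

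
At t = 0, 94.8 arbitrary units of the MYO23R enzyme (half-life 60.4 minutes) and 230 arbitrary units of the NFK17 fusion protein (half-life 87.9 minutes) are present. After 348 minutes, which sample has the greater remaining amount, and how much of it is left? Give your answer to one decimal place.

MYO23R enzyme: 94.8 × (1/2)^5.7616 ≈ 1.7474 arbitrary units.
NFK17 fusion protein: 230 × (1/2)^3.959 ≈ 14.789 arbitrary units.
NFK17 fusion protein has more remaining, at ≈ 14.789 arbitrary units.

NFK17 fusion protein, 14.8 arbitrary units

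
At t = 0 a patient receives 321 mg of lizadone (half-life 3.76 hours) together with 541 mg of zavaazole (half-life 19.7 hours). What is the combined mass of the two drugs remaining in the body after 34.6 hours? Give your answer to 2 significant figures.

160 mg

lizadone: 321 × (1/2)^(34.6/3.76) = 321 × (1/2)^9.2021 ≈ 0.54499 mg.
zavaazole: 541 × (1/2)^(34.6/19.7) = 541 × (1/2)^1.7563 ≈ 160.13 mg.
Total = 0.54499 + 160.13 ≈ 160.68 mg.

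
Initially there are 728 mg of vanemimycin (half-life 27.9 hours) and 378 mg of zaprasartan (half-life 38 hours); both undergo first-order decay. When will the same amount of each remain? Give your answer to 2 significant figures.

Set 728·(1/2)^(t/27.9) = 378·(1/2)^(t/38).
Taking log₂: log₂(728/378) = t·(1/27.9 − 1/38).
log₂(1.9259) = 0.94555; 1/27.9 − 1/38 = 0.0095265.
t = 0.94555 / 0.0095265 ≈ 99.255 hours.

99 hours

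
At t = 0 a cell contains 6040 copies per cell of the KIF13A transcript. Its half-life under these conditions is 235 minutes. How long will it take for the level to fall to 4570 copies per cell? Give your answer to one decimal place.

Fraction remaining = 4570/6040 ≈ 0.75662.
n = log₂(6040/4570) = ln(1.3217)/ln 2 ≈ 0.40235 half-lives.
t = n × t½ = 0.40235 × 235 ≈ 94.553 minutes.

94.6 minutes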